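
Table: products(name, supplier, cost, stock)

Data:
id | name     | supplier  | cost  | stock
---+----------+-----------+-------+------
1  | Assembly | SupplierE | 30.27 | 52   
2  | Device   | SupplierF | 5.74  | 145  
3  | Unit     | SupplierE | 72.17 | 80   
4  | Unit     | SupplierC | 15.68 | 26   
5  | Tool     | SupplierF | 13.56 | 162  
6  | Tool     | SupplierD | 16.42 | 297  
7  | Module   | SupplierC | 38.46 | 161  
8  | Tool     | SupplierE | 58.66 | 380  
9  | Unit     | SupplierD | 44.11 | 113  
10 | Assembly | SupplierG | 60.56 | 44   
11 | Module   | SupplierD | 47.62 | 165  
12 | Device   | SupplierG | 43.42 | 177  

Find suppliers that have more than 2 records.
SELECT supplier, COUNT(*) as cnt
FROM products
GROUP BY supplier
HAVING COUNT(*) > 2

Result:
  SupplierD: 3
  SupplierE: 3

Note: HAVING filters groups after aggregation, WHERE filters rows before.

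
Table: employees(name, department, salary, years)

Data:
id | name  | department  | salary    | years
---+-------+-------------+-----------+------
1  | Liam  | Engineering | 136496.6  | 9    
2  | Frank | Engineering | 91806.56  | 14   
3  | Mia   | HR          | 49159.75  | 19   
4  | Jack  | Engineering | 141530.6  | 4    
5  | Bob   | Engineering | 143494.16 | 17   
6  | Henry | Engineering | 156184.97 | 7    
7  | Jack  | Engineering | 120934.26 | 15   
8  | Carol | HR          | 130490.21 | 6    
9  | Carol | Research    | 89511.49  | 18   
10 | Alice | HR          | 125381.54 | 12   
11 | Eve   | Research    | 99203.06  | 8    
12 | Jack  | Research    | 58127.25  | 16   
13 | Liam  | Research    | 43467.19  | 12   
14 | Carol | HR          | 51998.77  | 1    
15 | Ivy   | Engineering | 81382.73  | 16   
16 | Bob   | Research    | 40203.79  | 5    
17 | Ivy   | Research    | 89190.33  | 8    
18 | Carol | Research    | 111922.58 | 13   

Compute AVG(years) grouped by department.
SELECT department, AVG(years) as result
FROM employees
GROUP BY department

Result:
  Engineering: 11.71
  HR: 9.50
  Research: 11.43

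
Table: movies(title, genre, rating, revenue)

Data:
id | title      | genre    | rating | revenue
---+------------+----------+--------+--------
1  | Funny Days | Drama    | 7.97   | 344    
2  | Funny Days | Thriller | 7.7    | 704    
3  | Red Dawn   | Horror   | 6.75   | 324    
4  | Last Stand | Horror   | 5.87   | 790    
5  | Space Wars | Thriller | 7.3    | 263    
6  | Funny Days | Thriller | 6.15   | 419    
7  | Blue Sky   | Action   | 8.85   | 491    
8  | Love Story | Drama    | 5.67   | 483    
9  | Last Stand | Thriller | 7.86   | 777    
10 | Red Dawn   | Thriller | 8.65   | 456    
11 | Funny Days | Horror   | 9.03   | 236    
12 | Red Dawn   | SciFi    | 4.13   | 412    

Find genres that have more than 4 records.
SELECT genre, COUNT(*) as cnt
FROM movies
GROUP BY genre
HAVING COUNT(*) > 4

Result:
  Thriller: 5

Note: HAVING filters groups after aggregation, WHERE filters rows before.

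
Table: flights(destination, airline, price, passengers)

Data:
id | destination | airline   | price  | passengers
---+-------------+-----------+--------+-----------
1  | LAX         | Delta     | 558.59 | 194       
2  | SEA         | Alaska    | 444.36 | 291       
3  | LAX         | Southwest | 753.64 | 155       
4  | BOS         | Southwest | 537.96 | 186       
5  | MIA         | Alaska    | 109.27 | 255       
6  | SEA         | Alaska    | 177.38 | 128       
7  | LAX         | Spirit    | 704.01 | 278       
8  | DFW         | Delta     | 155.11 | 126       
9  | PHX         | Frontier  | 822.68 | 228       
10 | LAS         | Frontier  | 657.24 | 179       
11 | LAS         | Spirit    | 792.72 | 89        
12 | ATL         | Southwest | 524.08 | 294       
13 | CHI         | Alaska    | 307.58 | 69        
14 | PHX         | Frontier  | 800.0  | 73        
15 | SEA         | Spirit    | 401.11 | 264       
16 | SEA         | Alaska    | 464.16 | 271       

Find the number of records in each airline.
SELECT airline, COUNT(*) as count
FROM flights
GROUP BY airline

Result:
  Alaska: 5
  Delta: 2
  Frontier: 3
  Southwest: 3
  Spirit: 3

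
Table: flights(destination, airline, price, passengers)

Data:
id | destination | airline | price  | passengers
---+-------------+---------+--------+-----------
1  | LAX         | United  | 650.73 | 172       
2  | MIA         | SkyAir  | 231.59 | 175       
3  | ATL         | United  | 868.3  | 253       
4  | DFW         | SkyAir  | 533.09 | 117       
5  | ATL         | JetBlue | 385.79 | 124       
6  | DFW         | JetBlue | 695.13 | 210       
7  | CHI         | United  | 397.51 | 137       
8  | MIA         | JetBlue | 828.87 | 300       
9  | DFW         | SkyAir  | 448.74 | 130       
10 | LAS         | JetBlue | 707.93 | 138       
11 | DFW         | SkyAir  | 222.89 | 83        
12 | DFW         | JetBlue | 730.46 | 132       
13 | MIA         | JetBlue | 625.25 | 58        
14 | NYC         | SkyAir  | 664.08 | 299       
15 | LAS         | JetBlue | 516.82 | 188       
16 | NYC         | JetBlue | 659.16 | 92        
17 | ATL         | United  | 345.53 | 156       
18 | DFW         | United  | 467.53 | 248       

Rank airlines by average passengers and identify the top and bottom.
SELECT airline, AVG(passengers)
FROM flights
GROUP BY airline
ORDER BY AVG(passengers)

All groups:
  JetBlue: 155.25
  SkyAir: 160.80
  United: 193.20

Highest: United (193.20)
Lowest: JetBlue (155.25)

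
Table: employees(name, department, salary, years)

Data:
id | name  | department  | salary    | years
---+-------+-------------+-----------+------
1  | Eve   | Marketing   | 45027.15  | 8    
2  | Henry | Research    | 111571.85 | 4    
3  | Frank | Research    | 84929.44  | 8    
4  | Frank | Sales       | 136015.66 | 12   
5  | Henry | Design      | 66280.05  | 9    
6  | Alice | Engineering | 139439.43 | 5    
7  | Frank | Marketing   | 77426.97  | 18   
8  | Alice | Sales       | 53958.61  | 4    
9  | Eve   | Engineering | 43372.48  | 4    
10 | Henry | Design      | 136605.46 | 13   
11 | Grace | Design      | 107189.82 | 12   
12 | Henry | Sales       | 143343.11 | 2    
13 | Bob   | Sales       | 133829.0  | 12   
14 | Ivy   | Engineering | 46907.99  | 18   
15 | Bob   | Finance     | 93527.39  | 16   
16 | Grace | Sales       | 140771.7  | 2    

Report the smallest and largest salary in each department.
SELECT department, MIN(salary), MAX(salary)
FROM employees
GROUP BY department

Result:
  Design: min=66280.05, max=136605.46
  Engineering: min=43372.48, max=139439.43
  Finance: min=93527.39, max=93527.39
  Marketing: min=45027.15, max=77426.97
  Research: min=84929.44, max=111571.85
  Sales: min=53958.61, max=143343.11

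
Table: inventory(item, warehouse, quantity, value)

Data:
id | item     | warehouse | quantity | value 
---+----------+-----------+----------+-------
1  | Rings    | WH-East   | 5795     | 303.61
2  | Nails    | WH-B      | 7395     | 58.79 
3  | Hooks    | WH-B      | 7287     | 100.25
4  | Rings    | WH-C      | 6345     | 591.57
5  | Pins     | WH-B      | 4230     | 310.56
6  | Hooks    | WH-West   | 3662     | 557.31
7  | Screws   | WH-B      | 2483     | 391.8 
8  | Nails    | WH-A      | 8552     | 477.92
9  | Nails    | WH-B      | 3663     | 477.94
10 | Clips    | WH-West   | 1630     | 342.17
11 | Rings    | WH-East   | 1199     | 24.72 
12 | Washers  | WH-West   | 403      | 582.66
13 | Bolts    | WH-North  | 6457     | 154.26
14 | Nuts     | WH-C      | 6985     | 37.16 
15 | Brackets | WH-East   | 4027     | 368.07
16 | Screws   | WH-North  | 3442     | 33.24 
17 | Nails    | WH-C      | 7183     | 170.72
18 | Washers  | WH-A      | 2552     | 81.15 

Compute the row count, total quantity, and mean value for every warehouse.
SELECT warehouse,
       COUNT(*) as cnt,
       SUM(quantity) as total_quantity,
       AVG(value) as avg_value
FROM inventory
GROUP BY warehouse

Result:
  WH-A: 2 records, 11104 total quantity, 279.54 avg value
  WH-B: 5 records, 25058 total quantity, 267.87 avg value
  WH-C: 3 records, 20513 total quantity, 266.48 avg value
  WH-East: 3 records, 11021 total quantity, 232.13 avg value
  WH-North: 2 records, 9899 total quantity, 93.75 avg value
  WH-West: 3 records, 5695 total quantity, 494.05 avg value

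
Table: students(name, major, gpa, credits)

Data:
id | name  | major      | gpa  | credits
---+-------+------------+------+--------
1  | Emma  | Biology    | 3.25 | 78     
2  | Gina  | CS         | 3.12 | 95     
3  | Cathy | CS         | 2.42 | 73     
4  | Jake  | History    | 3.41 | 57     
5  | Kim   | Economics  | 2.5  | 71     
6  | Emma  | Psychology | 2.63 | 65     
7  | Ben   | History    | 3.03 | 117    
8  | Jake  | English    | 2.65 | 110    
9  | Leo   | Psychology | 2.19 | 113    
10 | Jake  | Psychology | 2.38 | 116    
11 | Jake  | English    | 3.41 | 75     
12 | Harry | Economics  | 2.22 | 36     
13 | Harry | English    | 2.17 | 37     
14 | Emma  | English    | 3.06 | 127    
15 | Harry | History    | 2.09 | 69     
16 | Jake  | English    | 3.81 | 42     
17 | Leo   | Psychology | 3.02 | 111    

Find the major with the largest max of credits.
SELECT major, MAX(credits) as val
FROM students
GROUP BY major
ORDER BY val DESC
LIMIT 1

Result: English with max(credits) = 127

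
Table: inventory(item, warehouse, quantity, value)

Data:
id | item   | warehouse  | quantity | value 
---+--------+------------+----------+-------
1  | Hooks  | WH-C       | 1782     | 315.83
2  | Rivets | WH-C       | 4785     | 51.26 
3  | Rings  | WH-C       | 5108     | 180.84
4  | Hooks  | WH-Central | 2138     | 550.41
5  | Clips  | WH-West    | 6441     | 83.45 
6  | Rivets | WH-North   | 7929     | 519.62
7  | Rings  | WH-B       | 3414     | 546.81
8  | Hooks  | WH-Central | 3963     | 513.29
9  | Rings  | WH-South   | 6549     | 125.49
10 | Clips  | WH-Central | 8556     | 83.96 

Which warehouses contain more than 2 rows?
SELECT warehouse, COUNT(*) as cnt
FROM inventory
GROUP BY warehouse
HAVING COUNT(*) > 2

Result:
  WH-C: 3
  WH-Central: 3

Note: HAVING filters groups after aggregation, WHERE filters rows before.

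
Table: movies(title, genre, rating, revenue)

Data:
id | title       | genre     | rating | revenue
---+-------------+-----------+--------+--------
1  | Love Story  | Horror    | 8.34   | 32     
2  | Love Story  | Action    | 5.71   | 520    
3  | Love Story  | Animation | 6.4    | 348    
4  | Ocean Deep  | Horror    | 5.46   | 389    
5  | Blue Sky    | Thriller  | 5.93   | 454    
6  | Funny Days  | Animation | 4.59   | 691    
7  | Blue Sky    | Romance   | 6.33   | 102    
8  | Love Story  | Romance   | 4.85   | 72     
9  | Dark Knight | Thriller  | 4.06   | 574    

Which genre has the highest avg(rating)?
SELECT genre, AVG(rating) as val
FROM movies
GROUP BY genre
ORDER BY val DESC
LIMIT 1

Result: Horror with avg(rating) = 6.90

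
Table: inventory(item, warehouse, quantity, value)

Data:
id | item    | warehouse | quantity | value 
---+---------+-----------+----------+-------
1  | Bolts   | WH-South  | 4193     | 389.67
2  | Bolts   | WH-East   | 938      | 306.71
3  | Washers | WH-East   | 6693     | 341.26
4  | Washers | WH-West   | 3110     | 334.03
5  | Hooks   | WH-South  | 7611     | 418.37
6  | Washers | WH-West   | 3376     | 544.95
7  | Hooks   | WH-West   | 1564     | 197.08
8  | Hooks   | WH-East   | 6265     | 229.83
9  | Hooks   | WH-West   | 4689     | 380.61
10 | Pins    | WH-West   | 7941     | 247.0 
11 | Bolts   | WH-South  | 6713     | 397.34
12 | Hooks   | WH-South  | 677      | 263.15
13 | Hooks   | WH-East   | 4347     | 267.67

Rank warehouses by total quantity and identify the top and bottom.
SELECT warehouse, SUM(quantity)
FROM inventory
GROUP BY warehouse
ORDER BY SUM(quantity)

All groups:
  WH-East: 18243
  WH-South: 19194
  WH-West: 20680

Highest: WH-West (20680)
Lowest: WH-East (18243)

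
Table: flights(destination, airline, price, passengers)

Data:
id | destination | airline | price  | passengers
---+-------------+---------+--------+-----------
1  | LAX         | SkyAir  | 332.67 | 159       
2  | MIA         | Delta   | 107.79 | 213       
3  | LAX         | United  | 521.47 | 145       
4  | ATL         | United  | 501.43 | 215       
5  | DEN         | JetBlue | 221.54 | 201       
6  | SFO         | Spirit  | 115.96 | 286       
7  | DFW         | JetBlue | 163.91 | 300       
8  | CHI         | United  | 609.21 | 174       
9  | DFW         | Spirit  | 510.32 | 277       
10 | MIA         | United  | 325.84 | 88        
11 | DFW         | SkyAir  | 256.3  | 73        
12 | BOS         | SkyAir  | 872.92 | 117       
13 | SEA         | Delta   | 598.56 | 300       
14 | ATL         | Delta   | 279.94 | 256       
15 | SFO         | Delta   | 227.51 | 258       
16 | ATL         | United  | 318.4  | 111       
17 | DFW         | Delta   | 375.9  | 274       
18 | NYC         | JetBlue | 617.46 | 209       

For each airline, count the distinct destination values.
SELECT airline, COUNT(DISTINCT destination)
FROM flights
GROUP BY airline

Result:
  Delta: 5 distinct
  JetBlue: 3 distinct
  SkyAir: 3 distinct
  Spirit: 2 distinct
  United: 4 distinct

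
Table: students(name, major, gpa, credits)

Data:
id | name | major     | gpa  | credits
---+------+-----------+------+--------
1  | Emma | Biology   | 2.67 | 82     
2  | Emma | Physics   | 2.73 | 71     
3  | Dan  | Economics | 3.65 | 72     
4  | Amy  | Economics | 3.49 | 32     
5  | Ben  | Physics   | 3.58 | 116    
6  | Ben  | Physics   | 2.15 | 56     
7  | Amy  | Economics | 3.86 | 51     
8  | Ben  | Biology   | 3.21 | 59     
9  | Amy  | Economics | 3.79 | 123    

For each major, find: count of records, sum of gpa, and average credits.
SELECT major,
       COUNT(*) as cnt,
       SUM(gpa) as total_gpa,
       AVG(credits) as avg_credits
FROM students
GROUP BY major

Result:
  Biology: 2 records, 5.88 total gpa, 70.50 avg credits
  Economics: 4 records, 14.79 total gpa, 69.50 avg credits
  Physics: 3 records, 8.46 total gpa, 81.00 avg credits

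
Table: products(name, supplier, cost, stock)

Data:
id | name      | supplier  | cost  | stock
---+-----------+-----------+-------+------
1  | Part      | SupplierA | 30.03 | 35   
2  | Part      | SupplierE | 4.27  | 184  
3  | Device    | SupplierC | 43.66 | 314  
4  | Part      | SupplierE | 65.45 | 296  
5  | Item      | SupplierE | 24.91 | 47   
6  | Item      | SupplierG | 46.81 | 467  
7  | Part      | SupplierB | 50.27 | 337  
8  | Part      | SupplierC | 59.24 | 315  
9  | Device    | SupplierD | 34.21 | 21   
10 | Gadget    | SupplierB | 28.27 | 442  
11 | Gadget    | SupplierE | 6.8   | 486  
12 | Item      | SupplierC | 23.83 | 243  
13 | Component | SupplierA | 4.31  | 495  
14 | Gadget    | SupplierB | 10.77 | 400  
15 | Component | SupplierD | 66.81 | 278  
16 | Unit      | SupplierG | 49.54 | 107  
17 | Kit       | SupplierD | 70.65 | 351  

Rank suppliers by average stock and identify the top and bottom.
SELECT supplier, AVG(stock)
FROM products
GROUP BY supplier
ORDER BY AVG(stock)

All groups:
  SupplierD: 216.67
  SupplierE: 253.25
  SupplierA: 265.00
  SupplierG: 287.00
  SupplierC: 290.67
  SupplierB: 393.00

Highest: SupplierB (393.00)
Lowest: SupplierD (216.67)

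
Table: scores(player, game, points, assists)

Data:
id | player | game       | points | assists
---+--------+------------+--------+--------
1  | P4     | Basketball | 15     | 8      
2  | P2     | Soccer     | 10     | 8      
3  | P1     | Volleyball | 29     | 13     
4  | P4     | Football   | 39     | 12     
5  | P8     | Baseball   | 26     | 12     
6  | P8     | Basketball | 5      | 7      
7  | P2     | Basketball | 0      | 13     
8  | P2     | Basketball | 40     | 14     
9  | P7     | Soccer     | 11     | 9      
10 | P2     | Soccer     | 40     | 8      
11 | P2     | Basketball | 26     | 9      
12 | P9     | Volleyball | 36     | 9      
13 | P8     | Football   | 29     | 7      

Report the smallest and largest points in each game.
SELECT game, MIN(points), MAX(points)
FROM scores
GROUP BY game

Result:
  Baseball: min=26, max=26
  Basketball: min=0, max=40
  Football: min=29, max=39
  Soccer: min=10, max=40
  Volleyball: min=29, max=36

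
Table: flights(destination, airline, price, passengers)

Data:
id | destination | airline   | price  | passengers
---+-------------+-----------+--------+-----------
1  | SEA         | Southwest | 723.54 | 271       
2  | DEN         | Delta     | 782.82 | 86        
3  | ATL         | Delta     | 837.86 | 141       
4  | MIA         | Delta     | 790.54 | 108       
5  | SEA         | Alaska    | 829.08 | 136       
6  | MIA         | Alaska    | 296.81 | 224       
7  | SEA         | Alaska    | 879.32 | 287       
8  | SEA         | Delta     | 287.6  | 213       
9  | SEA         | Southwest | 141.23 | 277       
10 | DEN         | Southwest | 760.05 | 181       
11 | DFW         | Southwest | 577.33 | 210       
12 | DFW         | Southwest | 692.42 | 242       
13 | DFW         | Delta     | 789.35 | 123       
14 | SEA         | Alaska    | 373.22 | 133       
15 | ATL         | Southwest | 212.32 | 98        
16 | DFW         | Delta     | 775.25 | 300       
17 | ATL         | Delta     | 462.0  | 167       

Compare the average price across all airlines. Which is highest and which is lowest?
SELECT airline, AVG(price)
FROM flights
GROUP BY airline
ORDER BY AVG(price)

All groups:
  Southwest: 517.82
  Alaska: 594.61
  Delta: 675.06

Highest: Delta (675.06)
Lowest: Southwest (517.82)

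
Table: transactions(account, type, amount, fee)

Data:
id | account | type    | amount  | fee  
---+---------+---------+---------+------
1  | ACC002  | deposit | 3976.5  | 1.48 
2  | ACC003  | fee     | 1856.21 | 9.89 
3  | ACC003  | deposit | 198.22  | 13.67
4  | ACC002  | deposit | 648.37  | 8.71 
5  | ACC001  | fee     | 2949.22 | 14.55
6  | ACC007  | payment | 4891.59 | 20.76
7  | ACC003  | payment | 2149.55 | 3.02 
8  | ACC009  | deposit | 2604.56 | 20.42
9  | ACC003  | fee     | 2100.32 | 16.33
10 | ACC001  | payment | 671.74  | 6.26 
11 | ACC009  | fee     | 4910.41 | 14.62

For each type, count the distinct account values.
SELECT type, COUNT(DISTINCT account)
FROM transactions
GROUP BY type

Result:
  deposit: 3 distinct
  fee: 3 distinct
  payment: 3 distinct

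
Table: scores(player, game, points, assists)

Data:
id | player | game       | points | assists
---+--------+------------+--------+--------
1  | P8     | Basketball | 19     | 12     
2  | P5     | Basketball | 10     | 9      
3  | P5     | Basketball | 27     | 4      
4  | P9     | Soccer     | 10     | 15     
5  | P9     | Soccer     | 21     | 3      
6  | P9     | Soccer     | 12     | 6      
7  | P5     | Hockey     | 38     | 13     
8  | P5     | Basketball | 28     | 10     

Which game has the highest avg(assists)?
SELECT game, AVG(assists) as val
FROM scores
GROUP BY game
ORDER BY val DESC
LIMIT 1

Result: Hockey with avg(assists) = 13.00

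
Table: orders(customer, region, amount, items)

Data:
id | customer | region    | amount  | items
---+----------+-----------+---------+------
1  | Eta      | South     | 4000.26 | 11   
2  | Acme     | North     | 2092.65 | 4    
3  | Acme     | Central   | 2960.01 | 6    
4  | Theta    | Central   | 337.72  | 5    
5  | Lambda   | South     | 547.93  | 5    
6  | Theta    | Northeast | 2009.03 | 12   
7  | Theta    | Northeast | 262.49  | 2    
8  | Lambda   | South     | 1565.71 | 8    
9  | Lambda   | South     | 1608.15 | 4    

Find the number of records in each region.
SELECT region, COUNT(*) as count
FROM orders
GROUP BY region

Result:
  Central: 2
  North: 1
  Northeast: 2
  South: 4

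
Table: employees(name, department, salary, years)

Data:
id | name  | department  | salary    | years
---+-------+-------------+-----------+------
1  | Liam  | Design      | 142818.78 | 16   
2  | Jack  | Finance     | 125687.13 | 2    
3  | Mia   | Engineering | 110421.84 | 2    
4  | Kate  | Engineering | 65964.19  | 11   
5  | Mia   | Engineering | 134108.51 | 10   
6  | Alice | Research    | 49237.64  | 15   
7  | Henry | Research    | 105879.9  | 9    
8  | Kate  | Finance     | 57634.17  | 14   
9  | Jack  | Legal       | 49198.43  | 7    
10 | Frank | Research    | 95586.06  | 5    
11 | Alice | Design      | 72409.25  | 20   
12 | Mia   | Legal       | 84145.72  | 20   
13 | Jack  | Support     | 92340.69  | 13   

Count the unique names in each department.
SELECT department, COUNT(DISTINCT name)
FROM employees
GROUP BY department

Result:
  Design: 2 distinct
  Engineering: 2 distinct
  Finance: 2 distinct
  Legal: 2 distinct
  Research: 3 distinct
  Support: 1 distinct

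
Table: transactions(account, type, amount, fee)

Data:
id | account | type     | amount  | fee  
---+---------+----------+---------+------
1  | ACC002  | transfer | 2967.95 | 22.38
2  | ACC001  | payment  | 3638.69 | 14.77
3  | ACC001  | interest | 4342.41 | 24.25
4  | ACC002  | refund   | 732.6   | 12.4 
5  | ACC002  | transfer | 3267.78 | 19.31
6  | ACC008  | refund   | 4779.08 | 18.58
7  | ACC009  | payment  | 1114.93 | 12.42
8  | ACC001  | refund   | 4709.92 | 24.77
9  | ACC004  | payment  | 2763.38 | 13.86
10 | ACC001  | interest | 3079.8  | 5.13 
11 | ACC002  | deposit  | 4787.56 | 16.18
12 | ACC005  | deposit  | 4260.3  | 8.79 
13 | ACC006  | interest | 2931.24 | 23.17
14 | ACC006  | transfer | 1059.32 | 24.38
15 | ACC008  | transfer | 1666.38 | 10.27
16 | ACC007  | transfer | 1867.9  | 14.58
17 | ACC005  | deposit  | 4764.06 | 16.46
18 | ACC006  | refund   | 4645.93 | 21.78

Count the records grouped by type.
SELECT type, COUNT(*) as count
FROM transactions
GROUP BY type

Result:
  deposit: 3
  interest: 3
  payment: 3
  refund: 4
  transfer: 5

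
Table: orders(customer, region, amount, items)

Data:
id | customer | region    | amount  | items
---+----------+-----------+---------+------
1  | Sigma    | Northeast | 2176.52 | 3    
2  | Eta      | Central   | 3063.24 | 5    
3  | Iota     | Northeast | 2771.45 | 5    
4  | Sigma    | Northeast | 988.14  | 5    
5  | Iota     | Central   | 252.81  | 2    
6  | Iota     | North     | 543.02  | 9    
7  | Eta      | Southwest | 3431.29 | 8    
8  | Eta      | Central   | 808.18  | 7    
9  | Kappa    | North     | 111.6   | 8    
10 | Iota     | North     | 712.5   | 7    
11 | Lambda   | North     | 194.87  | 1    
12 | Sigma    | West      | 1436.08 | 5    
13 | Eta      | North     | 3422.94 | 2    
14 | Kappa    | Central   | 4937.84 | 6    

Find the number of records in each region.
SELECT region, COUNT(*) as count
FROM orders
GROUP BY region

Result:
  Central: 4
  North: 5
  Northeast: 3
  Southwest: 1
  West: 1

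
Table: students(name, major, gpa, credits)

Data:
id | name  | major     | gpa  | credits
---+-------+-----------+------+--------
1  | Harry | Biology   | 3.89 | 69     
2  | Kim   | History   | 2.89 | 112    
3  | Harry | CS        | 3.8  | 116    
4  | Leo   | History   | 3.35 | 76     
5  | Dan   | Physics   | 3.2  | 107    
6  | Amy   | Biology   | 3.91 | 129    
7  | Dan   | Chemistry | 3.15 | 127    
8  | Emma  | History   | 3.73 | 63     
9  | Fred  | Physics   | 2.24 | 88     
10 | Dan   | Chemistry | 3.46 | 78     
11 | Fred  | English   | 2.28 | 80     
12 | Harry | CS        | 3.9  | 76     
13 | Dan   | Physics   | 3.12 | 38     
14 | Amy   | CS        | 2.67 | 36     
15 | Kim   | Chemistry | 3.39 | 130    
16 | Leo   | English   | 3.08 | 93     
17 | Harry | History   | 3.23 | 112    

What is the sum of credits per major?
SELECT major, SUM(credits) as result
FROM students
GROUP BY major

Result:
  Biology: 198
  CS: 228
  Chemistry: 335
  English: 173
  History: 363
  Physics: 233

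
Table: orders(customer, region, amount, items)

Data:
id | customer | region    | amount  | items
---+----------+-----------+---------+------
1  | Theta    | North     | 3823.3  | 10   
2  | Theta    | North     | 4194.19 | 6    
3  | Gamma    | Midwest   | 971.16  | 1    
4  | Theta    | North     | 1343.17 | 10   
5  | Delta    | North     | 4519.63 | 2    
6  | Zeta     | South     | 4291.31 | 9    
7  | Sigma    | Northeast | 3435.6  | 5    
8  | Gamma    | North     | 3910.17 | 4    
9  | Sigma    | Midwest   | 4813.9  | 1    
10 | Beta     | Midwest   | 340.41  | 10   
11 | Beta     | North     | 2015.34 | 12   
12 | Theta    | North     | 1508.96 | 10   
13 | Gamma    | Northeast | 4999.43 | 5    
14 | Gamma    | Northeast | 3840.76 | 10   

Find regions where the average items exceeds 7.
SELECT region, AVG(items)
FROM orders
GROUP BY region
HAVING AVG(items) > 7

Result:
  North: avg=7.71
  South: avg=9.00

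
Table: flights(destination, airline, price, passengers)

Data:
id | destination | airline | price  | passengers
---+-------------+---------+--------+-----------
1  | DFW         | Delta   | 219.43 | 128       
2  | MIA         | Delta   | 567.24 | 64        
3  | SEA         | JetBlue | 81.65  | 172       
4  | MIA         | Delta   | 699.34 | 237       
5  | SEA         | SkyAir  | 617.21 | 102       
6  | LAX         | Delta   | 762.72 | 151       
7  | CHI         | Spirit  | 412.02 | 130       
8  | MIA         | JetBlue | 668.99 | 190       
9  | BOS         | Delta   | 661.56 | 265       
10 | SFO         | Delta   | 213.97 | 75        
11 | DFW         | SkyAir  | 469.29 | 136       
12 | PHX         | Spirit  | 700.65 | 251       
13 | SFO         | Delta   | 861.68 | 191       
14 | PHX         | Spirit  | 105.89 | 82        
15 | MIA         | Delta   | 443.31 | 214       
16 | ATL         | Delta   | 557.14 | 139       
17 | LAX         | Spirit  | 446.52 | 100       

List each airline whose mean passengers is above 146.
SELECT airline, AVG(passengers)
FROM flights
GROUP BY airline
HAVING AVG(passengers) > 146

Result:
  Delta: avg=162.67
  JetBlue: avg=181.00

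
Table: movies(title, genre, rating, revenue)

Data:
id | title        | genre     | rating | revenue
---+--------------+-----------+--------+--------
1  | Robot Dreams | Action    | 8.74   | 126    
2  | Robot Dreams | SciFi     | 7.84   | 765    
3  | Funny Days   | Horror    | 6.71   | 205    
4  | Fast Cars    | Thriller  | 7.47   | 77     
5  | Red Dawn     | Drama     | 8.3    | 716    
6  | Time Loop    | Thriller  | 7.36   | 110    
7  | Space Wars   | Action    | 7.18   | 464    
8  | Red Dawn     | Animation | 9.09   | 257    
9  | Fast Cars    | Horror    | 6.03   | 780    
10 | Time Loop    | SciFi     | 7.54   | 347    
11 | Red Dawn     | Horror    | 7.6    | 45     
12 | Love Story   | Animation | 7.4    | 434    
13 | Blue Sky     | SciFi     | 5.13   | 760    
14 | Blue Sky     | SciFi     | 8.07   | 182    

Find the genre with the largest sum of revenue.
SELECT genre, SUM(revenue) as val
FROM movies
GROUP BY genre
ORDER BY val DESC
LIMIT 1

Result: SciFi with sum(revenue) = 2054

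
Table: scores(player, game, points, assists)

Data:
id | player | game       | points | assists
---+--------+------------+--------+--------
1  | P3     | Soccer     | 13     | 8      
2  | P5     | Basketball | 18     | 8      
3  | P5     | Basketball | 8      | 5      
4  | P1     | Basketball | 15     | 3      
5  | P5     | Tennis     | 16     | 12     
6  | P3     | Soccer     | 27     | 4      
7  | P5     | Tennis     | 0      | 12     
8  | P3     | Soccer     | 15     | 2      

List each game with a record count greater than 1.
SELECT game, COUNT(*) as cnt
FROM scores
GROUP BY game
HAVING COUNT(*) > 1

Result:
  Basketball: 3
  Soccer: 3
  Tennis: 2

Note: HAVING filters groups after aggregation, WHERE filters rows before.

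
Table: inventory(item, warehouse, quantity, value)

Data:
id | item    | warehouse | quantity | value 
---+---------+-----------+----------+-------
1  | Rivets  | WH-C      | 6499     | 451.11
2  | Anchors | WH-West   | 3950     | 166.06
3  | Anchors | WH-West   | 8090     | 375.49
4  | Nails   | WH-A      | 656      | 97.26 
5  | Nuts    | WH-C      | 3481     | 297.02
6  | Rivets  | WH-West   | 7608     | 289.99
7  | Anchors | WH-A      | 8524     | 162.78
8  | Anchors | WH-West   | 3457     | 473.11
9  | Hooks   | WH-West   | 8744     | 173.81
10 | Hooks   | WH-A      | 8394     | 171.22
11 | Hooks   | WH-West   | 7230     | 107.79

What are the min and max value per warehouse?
SELECT warehouse, MIN(value), MAX(value)
FROM inventory
GROUP BY warehouse

Result:
  WH-A: min=97.26, max=171.22
  WH-C: min=297.02, max=451.11
  WH-West: min=107.79, max=473.11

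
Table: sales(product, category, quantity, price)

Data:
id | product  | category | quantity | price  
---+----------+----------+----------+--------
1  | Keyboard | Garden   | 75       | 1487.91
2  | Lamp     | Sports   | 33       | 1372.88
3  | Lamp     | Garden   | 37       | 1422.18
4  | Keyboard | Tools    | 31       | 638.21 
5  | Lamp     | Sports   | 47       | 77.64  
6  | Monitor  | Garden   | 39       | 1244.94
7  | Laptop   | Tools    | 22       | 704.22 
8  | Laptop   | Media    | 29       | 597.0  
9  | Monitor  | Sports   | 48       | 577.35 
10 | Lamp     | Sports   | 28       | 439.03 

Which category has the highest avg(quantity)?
SELECT category, AVG(quantity) as val
FROM sales
GROUP BY category
ORDER BY val DESC
LIMIT 1

Result: Garden with avg(quantity) = 50.33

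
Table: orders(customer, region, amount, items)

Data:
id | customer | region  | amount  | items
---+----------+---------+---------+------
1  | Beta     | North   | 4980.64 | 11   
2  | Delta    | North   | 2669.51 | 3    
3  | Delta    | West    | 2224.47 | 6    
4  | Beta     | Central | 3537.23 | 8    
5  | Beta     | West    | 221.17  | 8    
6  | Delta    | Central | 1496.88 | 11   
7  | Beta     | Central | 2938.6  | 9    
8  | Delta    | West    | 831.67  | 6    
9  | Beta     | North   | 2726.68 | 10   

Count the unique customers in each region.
SELECT region, COUNT(DISTINCT customer)
FROM orders
GROUP BY region

Result:
  Central: 2 distinct
  North: 2 distinct
  West: 2 distinct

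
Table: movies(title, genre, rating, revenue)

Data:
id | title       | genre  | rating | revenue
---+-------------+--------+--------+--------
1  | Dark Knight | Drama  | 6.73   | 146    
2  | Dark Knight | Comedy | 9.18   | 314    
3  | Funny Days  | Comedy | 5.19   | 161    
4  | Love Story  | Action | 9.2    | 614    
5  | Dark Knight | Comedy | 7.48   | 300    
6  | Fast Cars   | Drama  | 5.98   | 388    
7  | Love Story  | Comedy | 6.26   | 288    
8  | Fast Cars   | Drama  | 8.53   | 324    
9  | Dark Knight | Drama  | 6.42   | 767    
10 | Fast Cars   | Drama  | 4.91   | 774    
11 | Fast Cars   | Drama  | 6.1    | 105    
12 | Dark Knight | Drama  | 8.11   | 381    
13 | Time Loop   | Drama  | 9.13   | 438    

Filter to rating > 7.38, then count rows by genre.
SELECT genre, COUNT(*)
FROM movies
WHERE rating > 7.38
GROUP BY genre

Note: WHERE filters rows before grouping.

Result:
  Action: 1
  Comedy: 2
  Drama: 3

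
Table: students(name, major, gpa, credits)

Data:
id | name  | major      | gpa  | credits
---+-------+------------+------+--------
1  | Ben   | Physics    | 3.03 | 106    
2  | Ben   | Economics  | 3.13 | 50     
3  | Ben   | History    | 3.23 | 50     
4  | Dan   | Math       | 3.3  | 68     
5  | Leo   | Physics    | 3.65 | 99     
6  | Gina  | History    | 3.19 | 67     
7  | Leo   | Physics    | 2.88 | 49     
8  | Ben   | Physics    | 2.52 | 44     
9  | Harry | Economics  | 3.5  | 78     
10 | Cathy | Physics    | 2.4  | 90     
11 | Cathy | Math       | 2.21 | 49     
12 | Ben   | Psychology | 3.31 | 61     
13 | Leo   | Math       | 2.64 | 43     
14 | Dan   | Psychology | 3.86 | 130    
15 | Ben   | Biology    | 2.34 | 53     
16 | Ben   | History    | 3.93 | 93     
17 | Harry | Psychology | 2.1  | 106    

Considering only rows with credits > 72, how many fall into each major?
SELECT major, COUNT(*)
FROM students
WHERE credits > 72
GROUP BY major

Note: WHERE filters rows before grouping.

Result:
  Economics: 1
  History: 1
  Physics: 3
  Psychology: 2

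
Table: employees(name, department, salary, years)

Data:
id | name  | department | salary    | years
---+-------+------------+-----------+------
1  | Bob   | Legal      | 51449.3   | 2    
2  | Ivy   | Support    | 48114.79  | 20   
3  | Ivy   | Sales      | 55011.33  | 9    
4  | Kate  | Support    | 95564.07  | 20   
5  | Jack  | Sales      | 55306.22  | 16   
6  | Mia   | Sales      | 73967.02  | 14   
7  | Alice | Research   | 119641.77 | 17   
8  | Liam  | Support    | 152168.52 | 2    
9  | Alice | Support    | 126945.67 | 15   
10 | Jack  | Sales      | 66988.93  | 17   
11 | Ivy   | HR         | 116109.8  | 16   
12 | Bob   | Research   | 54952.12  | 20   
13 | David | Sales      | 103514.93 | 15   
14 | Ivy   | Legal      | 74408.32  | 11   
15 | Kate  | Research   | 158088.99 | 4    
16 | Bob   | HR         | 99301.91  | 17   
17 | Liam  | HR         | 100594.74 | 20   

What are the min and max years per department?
SELECT department, MIN(years), MAX(years)
FROM employees
GROUP BY department

Result:
  HR: min=16, max=20
  Legal: min=2, max=11
  Research: min=4, max=20
  Sales: min=9, max=17
  Support: min=2, max=20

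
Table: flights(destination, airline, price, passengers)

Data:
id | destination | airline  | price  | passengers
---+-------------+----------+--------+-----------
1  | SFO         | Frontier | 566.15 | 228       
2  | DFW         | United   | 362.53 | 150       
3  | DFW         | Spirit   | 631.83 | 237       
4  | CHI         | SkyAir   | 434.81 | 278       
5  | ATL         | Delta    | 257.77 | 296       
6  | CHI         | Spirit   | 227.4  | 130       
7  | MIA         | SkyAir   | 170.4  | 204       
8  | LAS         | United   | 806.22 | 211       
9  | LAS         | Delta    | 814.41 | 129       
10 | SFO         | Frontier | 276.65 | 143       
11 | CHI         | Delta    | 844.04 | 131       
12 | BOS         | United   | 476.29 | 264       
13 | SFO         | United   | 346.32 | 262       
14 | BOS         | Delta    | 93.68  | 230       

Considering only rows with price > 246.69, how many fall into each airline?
SELECT airline, COUNT(*)
FROM flights
WHERE price > 246.69
GROUP BY airline

Note: WHERE filters rows before grouping.

Result:
  Delta: 3
  Frontier: 2
  SkyAir: 1
  Spirit: 1
  United: 4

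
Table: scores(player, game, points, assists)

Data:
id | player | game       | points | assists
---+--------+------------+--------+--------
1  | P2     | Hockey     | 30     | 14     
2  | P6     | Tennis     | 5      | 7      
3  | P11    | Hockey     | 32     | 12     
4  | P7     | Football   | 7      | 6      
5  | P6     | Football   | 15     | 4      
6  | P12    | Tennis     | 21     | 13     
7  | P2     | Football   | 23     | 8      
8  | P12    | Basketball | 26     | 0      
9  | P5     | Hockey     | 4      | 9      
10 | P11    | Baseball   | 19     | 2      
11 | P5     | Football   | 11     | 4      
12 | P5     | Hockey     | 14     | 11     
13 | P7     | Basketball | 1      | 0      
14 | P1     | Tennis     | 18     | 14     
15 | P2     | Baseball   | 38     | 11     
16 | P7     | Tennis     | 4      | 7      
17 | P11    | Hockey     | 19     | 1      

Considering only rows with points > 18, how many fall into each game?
SELECT game, COUNT(*)
FROM scores
WHERE points > 18
GROUP BY game

Note: WHERE filters rows before grouping.

Result:
  Baseball: 2
  Basketball: 1
  Football: 1
  Hockey: 3
  Tennis: 1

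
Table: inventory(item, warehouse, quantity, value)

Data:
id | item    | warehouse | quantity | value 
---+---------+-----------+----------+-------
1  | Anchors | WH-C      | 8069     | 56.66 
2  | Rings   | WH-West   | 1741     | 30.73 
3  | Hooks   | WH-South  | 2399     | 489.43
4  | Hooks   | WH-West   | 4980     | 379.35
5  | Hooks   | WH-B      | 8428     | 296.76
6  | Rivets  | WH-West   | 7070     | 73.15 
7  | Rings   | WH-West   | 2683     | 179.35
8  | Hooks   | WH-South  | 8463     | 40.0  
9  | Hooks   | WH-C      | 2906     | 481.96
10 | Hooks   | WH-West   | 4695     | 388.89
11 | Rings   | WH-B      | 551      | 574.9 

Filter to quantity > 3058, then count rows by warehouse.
SELECT warehouse, COUNT(*)
FROM inventory
WHERE quantity > 3058
GROUP BY warehouse

Note: WHERE filters rows before grouping.

Result:
  WH-B: 1
  WH-C: 1
  WH-South: 1
  WH-West: 3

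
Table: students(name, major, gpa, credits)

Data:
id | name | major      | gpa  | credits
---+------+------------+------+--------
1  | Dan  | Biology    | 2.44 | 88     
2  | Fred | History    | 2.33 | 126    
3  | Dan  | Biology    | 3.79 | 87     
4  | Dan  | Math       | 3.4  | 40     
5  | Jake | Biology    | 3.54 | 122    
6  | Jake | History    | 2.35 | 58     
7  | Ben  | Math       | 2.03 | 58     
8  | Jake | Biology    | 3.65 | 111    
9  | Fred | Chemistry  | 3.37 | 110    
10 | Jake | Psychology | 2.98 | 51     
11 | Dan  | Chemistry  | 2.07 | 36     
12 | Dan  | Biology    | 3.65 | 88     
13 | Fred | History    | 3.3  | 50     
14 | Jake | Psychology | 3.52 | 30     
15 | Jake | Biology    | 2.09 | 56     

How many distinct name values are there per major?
SELECT major, COUNT(DISTINCT name)
FROM students
GROUP BY major

Result:
  Biology: 2 distinct
  Chemistry: 2 distinct
  History: 2 distinct
  Math: 2 distinct
  Psychology: 1 distinct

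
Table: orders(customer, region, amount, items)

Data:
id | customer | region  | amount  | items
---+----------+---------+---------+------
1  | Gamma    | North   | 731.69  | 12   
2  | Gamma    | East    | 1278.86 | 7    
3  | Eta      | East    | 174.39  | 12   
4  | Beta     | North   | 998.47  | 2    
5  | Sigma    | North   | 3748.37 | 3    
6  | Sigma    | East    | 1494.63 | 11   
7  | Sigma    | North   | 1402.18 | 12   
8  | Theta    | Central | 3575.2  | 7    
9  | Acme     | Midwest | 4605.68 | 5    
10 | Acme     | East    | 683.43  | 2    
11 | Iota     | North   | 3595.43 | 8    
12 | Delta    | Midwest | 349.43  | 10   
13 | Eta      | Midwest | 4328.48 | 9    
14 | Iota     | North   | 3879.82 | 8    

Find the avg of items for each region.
SELECT region, AVG(items) as result
FROM orders
GROUP BY region

Result:
  Central: 7.00
  East: 8.00
  Midwest: 8.00
  North: 7.50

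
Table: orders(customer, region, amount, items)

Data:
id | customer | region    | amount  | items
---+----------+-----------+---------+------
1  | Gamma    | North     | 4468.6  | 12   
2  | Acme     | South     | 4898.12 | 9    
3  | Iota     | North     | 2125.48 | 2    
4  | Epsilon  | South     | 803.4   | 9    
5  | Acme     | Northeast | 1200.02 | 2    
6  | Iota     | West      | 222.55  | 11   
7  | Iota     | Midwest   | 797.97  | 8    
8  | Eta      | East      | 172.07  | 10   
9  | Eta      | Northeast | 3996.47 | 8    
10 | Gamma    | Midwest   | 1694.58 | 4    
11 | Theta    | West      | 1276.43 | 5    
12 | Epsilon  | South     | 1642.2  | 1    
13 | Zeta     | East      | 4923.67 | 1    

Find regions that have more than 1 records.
SELECT region, COUNT(*) as cnt
FROM orders
GROUP BY region
HAVING COUNT(*) > 1

Result:
  East: 2
  Midwest: 2
  North: 2
  Northeast: 2
  South: 3
  West: 2

Note: HAVING filters groups after aggregation, WHERE filters rows before.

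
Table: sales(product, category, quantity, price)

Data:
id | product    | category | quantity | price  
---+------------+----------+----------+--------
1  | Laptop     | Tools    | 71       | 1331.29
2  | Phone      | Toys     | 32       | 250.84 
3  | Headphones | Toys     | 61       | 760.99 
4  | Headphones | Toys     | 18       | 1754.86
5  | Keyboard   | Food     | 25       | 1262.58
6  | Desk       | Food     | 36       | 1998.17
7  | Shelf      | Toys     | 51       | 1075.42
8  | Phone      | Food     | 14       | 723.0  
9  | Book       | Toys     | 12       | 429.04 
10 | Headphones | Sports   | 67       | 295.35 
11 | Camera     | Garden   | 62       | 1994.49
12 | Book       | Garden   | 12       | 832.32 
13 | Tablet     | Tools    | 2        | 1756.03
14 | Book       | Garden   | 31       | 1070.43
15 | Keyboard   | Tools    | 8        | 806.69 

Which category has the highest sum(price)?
SELECT category, SUM(price) as val
FROM sales
GROUP BY category
ORDER BY val DESC
LIMIT 1

Result: Toys with sum(price) = 4271.15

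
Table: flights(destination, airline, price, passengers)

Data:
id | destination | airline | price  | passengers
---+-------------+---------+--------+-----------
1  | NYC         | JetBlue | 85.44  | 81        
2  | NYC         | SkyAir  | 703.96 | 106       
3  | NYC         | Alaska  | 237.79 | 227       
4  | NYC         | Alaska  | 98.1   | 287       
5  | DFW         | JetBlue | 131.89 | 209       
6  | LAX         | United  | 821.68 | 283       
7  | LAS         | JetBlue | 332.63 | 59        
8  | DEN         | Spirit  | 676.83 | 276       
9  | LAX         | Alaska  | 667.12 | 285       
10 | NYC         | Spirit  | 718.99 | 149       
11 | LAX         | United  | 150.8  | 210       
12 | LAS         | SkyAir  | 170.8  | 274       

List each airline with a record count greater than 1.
SELECT airline, COUNT(*) as cnt
FROM flights
GROUP BY airline
HAVING COUNT(*) > 1

Result:
  Alaska: 3
  JetBlue: 3
  SkyAir: 2
  Spirit: 2
  United: 2

Note: HAVING filters groups after aggregation, WHERE filters rows before.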